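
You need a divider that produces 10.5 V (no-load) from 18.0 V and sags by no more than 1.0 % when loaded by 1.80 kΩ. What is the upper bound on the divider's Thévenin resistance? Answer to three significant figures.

Loading drop = R_th/(R_th + R_L) ≤ 0.0100, so R_th ≤ R_L · ε/(1−ε) = 1.80 kΩ × 0.0100/0.9900 = 18.2 Ω.
(Any R1, R2 with R2/(R1+R2) = 0.583 and R1‖R2 ≤ 18.2 Ω will meet the spec.)

R_th ≤ 18.2 Ω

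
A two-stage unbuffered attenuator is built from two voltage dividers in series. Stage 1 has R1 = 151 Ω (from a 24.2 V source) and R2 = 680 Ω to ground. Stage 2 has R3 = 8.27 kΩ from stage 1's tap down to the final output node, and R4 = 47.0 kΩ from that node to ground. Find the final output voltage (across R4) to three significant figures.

V_out ≈ 16.8 V

Stage 2 presents R3+R4 = 55270 Ω as a load on stage 1's tap.
Stage 1's lower leg becomes R2‖(R3+R4) = 671.7 Ω, so V_mid = 24.2 × 671.7/822.7 = 19.76 V.
Stage 2 is itself unloaded: V_out = V_mid × R4/(R3+R4) = 19.76 × 47000/55270 = 16.8 V.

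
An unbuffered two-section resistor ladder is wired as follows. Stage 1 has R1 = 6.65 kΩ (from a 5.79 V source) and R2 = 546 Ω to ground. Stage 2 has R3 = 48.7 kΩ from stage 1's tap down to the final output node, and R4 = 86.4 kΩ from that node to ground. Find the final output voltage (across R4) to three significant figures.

Stage 2 presents R3+R4 = 135100 Ω as a load on stage 1's tap.
Stage 1's lower leg becomes R2‖(R3+R4) = 543.8 Ω, so V_mid = 5.79 × 543.8/7194 = 0.4377 V.
Stage 2 is itself unloaded: V_out = V_mid × R4/(R3+R4) = 0.4377 × 86400/135100 = 0.280 V.

V_out ≈ 0.280 V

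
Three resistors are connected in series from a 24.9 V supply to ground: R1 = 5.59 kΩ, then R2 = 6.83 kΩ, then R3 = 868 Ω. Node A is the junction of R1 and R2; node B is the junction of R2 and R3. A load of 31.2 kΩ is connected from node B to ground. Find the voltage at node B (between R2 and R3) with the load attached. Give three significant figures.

V ≈ 1.59 V

At node B, R3 is in parallel with the load: R3‖R_L = 844.5 Ω.
Below node A the resistance is R2 + (R3‖R_L) = 7675 Ω, so V_A = 24.9 × 7675/13260 = 14.41 V.
Then V_B = V_A × (R3‖R_L)/(R2 + R3‖R_L) = 14.41 × 844.5/7675 = 1.59 V.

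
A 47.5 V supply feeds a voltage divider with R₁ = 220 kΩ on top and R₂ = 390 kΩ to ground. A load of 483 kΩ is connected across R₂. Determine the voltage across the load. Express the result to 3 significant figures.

The load sits in parallel with R₂: R₂‖R_L = (390 × 483) / (390 + 483) = 215.8 kΩ.
V_out = 47.5 × 215.8 / (220 + 215.8) = 47.5 × 215.8/435.8 = 23.5 V.
(Unloaded it would have been 30.4 V.)

V_out ≈ 23.5 V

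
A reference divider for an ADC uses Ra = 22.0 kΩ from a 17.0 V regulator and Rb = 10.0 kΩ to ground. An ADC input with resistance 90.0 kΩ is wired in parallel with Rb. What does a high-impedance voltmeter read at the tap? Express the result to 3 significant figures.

The load sits in parallel with Rb: Rb‖R_L = (10.0 × 90.0) / (10.0 + 90.0) = 9.000 kΩ.
V_out = 17.0 × 9.000 / (22.0 + 9.000) = 17.0 × 9.000/31.00 = 4.94 V.
(Unloaded it would have been 5.31 V.)

V_out ≈ 4.94 V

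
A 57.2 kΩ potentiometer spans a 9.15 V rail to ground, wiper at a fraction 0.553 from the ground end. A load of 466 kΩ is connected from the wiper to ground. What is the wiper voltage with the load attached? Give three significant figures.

The wiper splits the pot into (1−α)R = 25.57 kΩ above and αR = 31.63 kΩ below.
Lower section ‖ load = 29.62 kΩ.
V_wiper = 9.15 × 29.62/(25.57 + 29.62) = 4.91 V.

V ≈ 4.91 V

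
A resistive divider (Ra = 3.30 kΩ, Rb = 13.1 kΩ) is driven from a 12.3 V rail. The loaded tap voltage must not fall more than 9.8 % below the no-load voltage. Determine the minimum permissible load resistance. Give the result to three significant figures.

Output resistance R_th = Ra‖Rb = (3.30 × 13.1)/16.40 = 2.636 kΩ.
The fractional drop is R_th/(R_th + R_L); requiring this ≤ 0.0980 gives R_L ≥ R_th(1/0.0980 − 1) = 2.636 × 9.204 = 24.3 kΩ.

R_L(min) ≈ 24.3 kΩ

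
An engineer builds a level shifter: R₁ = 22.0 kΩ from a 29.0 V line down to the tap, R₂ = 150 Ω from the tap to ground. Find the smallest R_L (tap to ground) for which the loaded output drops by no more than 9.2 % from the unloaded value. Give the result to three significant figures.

Output resistance R_th = R₁‖R₂ = (22000 × 150)/22150 = 149.0 Ω.
The fractional drop is R_th/(R_th + R_L); requiring this ≤ 0.0920 gives R_L ≥ R_th(1/0.0920 − 1) = 149.0 × 9.870 = 1.47 kΩ.

R_L(min) ≈ 1.47 kΩ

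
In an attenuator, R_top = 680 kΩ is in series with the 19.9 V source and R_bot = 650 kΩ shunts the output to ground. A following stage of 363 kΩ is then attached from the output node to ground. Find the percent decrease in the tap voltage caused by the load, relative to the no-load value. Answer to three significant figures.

47.8 %

The divider's output (Thévenin) resistance is R_top‖R_bot = 332.3 kΩ.
Fractional drop under load = R_th/(R_th + R_L) = 332.3 / (332.3 + 363) = 0.4779.
So the output falls by 47.8 %.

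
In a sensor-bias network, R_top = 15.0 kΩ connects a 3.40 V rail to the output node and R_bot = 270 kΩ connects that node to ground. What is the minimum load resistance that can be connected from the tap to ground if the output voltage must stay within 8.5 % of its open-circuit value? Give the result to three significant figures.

Output resistance R_th = R_top‖R_bot = (15.0 × 270)/285.0 = 14.21 kΩ.
The fractional drop is R_th/(R_th + R_L); requiring this ≤ 0.0850 gives R_L ≥ R_th(1/0.0850 − 1) = 14.21 × 10.76 = 153 kΩ.

R_L(min) ≈ 153 kΩ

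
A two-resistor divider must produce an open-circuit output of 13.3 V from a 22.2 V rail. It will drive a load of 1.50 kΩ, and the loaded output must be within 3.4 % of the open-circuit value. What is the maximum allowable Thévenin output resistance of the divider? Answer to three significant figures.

R_th ≤ 52.8 Ω

Loading drop = R_th/(R_th + R_L) ≤ 0.0340, so R_th ≤ R_L · ε/(1−ε) = 1.50 kΩ × 0.0340/0.9660 = 52.8 Ω.
(Any R1, R2 with R2/(R1+R2) = 0.599 and R1‖R2 ≤ 52.8 Ω will meet the spec.)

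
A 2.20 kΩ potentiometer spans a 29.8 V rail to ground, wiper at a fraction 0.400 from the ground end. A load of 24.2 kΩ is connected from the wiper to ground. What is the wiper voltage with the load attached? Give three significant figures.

The wiper splits the pot into (1−α)R = 1320 Ω above and αR = 880.0 Ω below.
Lower section ‖ load = 849.1 Ω.
V_wiper = 29.8 × 849.1/(1320 + 849.1) = 11.7 V.

V ≈ 11.7 V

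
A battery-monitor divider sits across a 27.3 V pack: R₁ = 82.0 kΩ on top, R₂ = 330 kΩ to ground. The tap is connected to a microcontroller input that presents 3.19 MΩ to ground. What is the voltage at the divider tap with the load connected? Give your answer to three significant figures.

V_out ≈ 21.4 V

The load sits in parallel with R₂: R₂‖R_L = (330 × 3190) / (330 + 3190) = 299.1 kΩ.
V_out = 27.3 × 299.1 / (82.0 + 299.1) = 27.3 × 299.1/381.1 = 21.4 V.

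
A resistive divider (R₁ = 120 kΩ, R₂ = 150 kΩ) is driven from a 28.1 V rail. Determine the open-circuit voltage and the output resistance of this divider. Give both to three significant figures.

V_th is the open-circuit tap voltage: 28.1 × 150/(120 + 150) = 15.6 V.
With the supply zeroed, R₁ and R₂ appear in parallel from the tap: R_th = R₁‖R₂ = (120 × 150)/270.0 = 66.7 kΩ.

V_th = 15.6 V, R_th = 66.7 kΩ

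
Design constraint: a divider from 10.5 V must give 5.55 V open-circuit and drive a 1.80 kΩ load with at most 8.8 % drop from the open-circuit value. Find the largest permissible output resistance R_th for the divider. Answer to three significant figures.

R_th ≤ 174 Ω

Loading drop = R_th/(R_th + R_L) ≤ 0.0880, so R_th ≤ R_L · ε/(1−ε) = 1.80 kΩ × 0.0880/0.9120 = 174 Ω.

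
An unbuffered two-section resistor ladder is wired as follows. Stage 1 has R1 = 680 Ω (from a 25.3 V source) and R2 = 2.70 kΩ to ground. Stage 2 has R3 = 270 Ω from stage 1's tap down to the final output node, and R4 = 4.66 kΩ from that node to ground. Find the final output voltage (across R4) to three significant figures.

V_out ≈ 17.2 V

Stage 2 presents R3+R4 = 4930 Ω as a load on stage 1's tap.
Stage 1's lower leg becomes R2‖(R3+R4) = 1745 Ω, so V_mid = 25.3 × 1745/2425 = 18.20 V.
Stage 2 is itself unloaded: V_out = V_mid × R4/(R3+R4) = 18.20 × 4660/4930 = 17.2 V.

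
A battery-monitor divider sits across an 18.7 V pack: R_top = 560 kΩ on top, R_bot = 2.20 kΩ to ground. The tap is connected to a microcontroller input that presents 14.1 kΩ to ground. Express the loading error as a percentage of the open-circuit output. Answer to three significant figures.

The divider's output (Thévenin) resistance is R_top‖R_bot = 2.191 kΩ.
Fractional drop under load = R_th/(R_th + R_L) = 2.191 / (2.191 + 14.1) = 0.1345.
So the output falls by 13.5 %.

13.5 %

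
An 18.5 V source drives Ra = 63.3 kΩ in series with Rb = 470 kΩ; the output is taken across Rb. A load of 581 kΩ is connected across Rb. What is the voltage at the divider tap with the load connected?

V_out ≈ 14.9 V

The load sits in parallel with Rb: Rb‖R_L = (470 × 581) / (470 + 581) = 259.8 kΩ.
V_out = 18.5 × 259.8 / (63.3 + 259.8) = 18.5 × 259.8/323.1 = 14.9 V.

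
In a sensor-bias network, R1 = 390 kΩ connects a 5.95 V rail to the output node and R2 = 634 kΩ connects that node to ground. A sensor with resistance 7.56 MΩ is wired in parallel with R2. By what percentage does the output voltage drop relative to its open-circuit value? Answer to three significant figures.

3.10 %

The divider's output (Thévenin) resistance is R1‖R2 = 241.5 kΩ.
Fractional drop under load = R_th/(R_th + R_L) = 241.5 / (241.5 + 7560) = 0.03095.
So the output falls by 3.10 %.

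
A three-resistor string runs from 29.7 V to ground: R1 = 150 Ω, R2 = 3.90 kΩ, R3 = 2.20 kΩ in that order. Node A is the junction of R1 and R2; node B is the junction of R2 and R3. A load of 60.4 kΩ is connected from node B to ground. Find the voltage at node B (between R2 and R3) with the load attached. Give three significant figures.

At node B, R3 is in parallel with the load: R3‖R_L = 2123 Ω.
Below node A the resistance is R2 + (R3‖R_L) = 6023 Ω, so V_A = 29.7 × 6023/6173 = 28.98 V.
Then V_B = V_A × (R3‖R_L)/(R2 + R3‖R_L) = 28.98 × 2123/6023 = 10.2 V.

V ≈ 10.2 V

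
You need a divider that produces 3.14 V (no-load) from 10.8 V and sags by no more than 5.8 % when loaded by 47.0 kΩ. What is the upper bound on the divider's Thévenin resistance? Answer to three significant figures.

Loading drop = R_th/(R_th + R_L) ≤ 0.0580, so R_th ≤ R_L · ε/(1−ε) = 47.0 kΩ × 0.0580/0.9420 = 2.89 kΩ.

R_th ≤ 2.89 kΩ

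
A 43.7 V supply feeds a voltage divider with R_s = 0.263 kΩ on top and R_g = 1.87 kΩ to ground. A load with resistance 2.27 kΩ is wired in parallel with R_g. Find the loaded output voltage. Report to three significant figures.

V_out ≈ 34.8 V

The load sits in parallel with R_g: R_g‖R_L = (1870 × 2270) / (1870 + 2270) = 1025 Ω.
V_out = 43.7 × 1025 / (263 + 1025) = 43.7 × 1025/1288 = 34.8 V.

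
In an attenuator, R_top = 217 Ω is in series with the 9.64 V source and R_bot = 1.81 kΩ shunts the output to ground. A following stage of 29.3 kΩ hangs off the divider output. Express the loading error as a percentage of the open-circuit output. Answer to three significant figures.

The divider's output (Thévenin) resistance is R_top‖R_bot = 193.8 Ω.
Fractional drop under load = R_th/(R_th + R_L) = 193.8 / (193.8 + 29300) = 0.006570.
So the output falls by 0.657 %.

0.657 %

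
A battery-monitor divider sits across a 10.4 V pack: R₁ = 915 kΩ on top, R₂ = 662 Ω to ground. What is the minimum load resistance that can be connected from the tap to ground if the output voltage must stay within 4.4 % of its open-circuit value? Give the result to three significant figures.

R_L(min) ≈ 14.4 kΩ

Output resistance R_th = R₁‖R₂ = (915000 × 662)/915700 = 661.5 Ω.
The fractional drop is R_th/(R_th + R_L); requiring this ≤ 0.0440 gives R_L ≥ R_th(1/0.0440 − 1) = 661.5 × 21.73 = 14.4 kΩ.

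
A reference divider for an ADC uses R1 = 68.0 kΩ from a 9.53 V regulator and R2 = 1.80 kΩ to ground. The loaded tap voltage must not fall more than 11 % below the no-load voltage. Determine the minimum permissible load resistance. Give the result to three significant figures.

R_L(min) ≈ 14.2 kΩ

Output resistance R_th = R1‖R2 = (68.0 × 1.80)/69.80 = 1.754 kΩ.
The fractional drop is R_th/(R_th + R_L); requiring this ≤ 0.110 gives R_L ≥ R_th(1/0.110 − 1) = 1.754 × 8.091 = 14.2 kΩ.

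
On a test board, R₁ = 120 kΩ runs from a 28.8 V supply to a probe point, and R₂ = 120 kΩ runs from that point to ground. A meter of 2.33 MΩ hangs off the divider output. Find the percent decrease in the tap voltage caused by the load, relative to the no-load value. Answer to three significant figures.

The divider's output (Thévenin) resistance is R₁‖R₂ = 60.00 kΩ.
Fractional drop under load = R_th/(R_th + R_L) = 60.00 / (60.00 + 2330) = 0.02510.
So the output falls by 2.51 %.

2.51 %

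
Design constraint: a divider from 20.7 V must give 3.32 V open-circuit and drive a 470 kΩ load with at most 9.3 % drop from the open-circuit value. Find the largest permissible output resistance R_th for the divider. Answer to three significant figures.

Loading drop = R_th/(R_th + R_L) ≤ 0.0930, so R_th ≤ R_L · ε/(1−ε) = 470 kΩ × 0.0930/0.9070 = 48.2 kΩ.
(Any R1, R2 with R2/(R1+R2) = 0.160 and R1‖R2 ≤ 48.2 kΩ will meet the spec.)

R_th ≤ 48.2 kΩ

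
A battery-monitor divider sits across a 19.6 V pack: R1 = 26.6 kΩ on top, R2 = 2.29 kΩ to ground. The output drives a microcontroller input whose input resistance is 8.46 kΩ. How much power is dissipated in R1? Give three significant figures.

P ≈ 12.7 mW

Total resistance from the source is R1 + (R2‖R_L) = 28.40 kΩ, so I = 19.6/28.40 kΩ = 0.6901 mA.
P = I²·R1 = (0.6901 mA)² × 26.6 kΩ = 12.7 mW.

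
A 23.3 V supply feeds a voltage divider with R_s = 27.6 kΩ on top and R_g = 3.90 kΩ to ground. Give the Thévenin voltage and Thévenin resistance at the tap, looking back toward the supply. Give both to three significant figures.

V_th is the open-circuit tap voltage: 23.3 × 3.90/(27.6 + 3.90) = 2.88 V.
With the supply zeroed, R_s and R_g appear in parallel from the tap: R_th = R_s‖R_g = (27.6 × 3.90)/31.50 = 3.42 kΩ.

V_th = 2.88 V, R_th = 3.42 kΩ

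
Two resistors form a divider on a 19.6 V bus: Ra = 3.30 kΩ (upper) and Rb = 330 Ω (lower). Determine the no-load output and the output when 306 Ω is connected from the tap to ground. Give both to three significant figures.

Open-circuit: V = 19.6 × 330/(3300 + 330) = 1.78 V.
With the load, Rb becomes Rb‖R_L = 158.8 Ω, so V = 19.6 × 158.8/3459 = 0.900 V.

Unloaded: 1.78 V; loaded: 0.900 V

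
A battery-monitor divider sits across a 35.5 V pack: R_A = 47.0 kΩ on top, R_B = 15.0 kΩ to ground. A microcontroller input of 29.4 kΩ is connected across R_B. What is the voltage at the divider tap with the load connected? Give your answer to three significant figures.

The load sits in parallel with R_B: R_B‖R_L = (15.0 × 29.4) / (15.0 + 29.4) = 9.932 kΩ.
V_out = 35.5 × 9.932 / (47.0 + 9.932) = 35.5 × 9.932/56.93 = 6.19 V.

V_out ≈ 6.19 V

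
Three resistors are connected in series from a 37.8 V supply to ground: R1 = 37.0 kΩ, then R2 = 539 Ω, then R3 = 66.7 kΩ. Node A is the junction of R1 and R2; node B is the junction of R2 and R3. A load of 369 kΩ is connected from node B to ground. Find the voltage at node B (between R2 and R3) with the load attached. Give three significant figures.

V ≈ 22.7 V

At node B, R3 is in parallel with the load: R3‖R_L = 56490 Ω.
Below node A the resistance is R2 + (R3‖R_L) = 57030 Ω, so V_A = 37.8 × 57030/94030 = 22.93 V.
Then V_B = V_A × (R3‖R_L)/(R2 + R3‖R_L) = 22.93 × 56490/57030 = 22.7 V.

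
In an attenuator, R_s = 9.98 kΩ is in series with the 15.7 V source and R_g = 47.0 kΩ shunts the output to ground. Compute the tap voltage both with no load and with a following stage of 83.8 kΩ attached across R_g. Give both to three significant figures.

Unloaded: 13.0 V; loaded: 11.8 V

Open-circuit: V = 15.7 × 47.0/(9.98 + 47.0) = 13.0 V.
With the load, R_g becomes R_g‖R_L = 30.11 kΩ, so V = 15.7 × 30.11/40.09 = 11.8 V.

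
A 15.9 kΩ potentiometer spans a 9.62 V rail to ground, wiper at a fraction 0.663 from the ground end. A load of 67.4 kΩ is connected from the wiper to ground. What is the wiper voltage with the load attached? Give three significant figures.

The wiper splits the pot into (1−α)R = 5.358 kΩ above and αR = 10.54 kΩ below.
Lower section ‖ load = 9.116 kΩ.
V_wiper = 9.62 × 9.116/(5.358 + 9.116) = 6.06 V.

V ≈ 6.06 V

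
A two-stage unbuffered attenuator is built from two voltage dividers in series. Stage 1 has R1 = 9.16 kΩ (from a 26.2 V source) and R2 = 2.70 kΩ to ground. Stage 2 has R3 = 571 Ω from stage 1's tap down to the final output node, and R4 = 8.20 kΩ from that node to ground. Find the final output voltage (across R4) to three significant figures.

Stage 2 presents R3+R4 = 8771 Ω as a load on stage 1's tap.
Stage 1's lower leg becomes R2‖(R3+R4) = 2064 Ω, so V_mid = 26.2 × 2064/11220 = 4.819 V.
Stage 2 is itself unloaded: V_out = V_mid × R4/(R3+R4) = 4.819 × 8200/8771 = 4.51 V.

V_out ≈ 4.51 V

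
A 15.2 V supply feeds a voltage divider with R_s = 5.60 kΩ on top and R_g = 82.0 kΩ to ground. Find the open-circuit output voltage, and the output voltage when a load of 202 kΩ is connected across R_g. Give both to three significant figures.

Open-circuit: V = 15.2 × 82.0/(5.60 + 82.0) = 14.2 V.
With the load, R_g becomes R_g‖R_L = 58.32 kΩ, so V = 15.2 × 58.32/63.92 = 13.9 V.

Unloaded: 14.2 V; loaded: 13.9 V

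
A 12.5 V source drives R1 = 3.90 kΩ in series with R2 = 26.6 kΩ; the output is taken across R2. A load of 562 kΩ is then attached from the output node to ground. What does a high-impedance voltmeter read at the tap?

V_out ≈ 10.8 V

The load sits in parallel with R2: R2‖R_L = (26.6 × 562) / (26.6 + 562) = 25.40 kΩ.
V_out = 12.5 × 25.40 / (3.90 + 25.40) = 12.5 × 25.40/29.30 = 10.8 V.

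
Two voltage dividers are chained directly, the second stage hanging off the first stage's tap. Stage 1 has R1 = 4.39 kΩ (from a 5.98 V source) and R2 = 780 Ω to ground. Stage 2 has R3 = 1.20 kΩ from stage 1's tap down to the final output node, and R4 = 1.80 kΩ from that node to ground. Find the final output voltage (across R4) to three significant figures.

V_out ≈ 0.443 V

Stage 2 presents R3+R4 = 3000 Ω as a load on stage 1's tap.
Stage 1's lower leg becomes R2‖(R3+R4) = 619.0 Ω, so V_mid = 5.98 × 619.0/5009 = 0.7390 V.
Stage 2 is itself unloaded: V_out = V_mid × R4/(R3+R4) = 0.7390 × 1800/3000 = 0.443 V.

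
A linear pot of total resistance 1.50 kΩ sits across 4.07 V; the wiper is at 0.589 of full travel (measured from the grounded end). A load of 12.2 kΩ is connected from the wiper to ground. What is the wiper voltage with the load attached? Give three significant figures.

The wiper splits the pot into (1−α)R = 616.5 Ω above and αR = 883.5 Ω below.
Lower section ‖ load = 823.8 Ω.
V_wiper = 4.07 × 823.8/(616.5 + 823.8) = 2.33 V.

V ≈ 2.33 V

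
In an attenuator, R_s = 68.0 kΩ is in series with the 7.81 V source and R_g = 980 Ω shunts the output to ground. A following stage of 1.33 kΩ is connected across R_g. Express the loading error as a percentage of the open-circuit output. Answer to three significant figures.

42.1 %

The divider's output (Thévenin) resistance is R_s‖R_g = 966.1 Ω.
Fractional drop under load = R_th/(R_th + R_L) = 966.1 / (966.1 + 1330) = 0.4208.
So the output falls by 42.1 %.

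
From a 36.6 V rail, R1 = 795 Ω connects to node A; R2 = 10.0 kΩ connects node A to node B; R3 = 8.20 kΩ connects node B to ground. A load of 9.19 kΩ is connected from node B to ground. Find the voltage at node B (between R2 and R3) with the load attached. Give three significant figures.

V ≈ 10.5 V

At node B, R3 is in parallel with the load: R3‖R_L = 4333 Ω.
Below node A the resistance is R2 + (R3‖R_L) = 14330 Ω, so V_A = 36.6 × 14330/15130 = 34.68 V.
Then V_B = V_A × (R3‖R_L)/(R2 + R3‖R_L) = 34.68 × 4333/14330 = 10.5 V.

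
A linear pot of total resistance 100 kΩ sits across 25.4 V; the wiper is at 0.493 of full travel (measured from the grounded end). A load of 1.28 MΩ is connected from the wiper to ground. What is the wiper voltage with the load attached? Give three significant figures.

The wiper splits the pot into (1−α)R = 50.70 kΩ above and αR = 49.30 kΩ below.
Lower section ‖ load = 47.47 kΩ.
V_wiper = 25.4 × 47.47/(50.70 + 47.47) = 12.3 V.

V ≈ 12.3 V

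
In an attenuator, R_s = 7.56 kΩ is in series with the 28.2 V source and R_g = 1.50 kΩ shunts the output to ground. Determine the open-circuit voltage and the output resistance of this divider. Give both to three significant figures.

V_th is the open-circuit tap voltage: 28.2 × 1.50/(7.56 + 1.50) = 4.67 V.
With the supply zeroed, R_s and R_g appear in parallel from the tap: R_th = R_s‖R_g = (7.56 × 1.50)/9.060 = 1.25 kΩ.

V_th = 4.67 V, R_th = 1.25 kΩ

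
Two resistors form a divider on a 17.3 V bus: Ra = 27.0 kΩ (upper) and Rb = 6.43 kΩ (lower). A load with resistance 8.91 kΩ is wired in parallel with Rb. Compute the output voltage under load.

The load sits in parallel with Rb: Rb‖R_L = (6.43 × 8.91) / (6.43 + 8.91) = 3.735 kΩ.
V_out = 17.3 × 3.735 / (27.0 + 3.735) = 17.3 × 3.735/30.73 = 2.10 V.

V_out ≈ 2.10 V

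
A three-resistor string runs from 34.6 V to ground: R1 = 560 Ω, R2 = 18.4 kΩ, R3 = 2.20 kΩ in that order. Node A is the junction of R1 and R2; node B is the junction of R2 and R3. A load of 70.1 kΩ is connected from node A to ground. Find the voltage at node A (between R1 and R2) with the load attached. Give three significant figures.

Below node A the series string R2+R3 = 20600 Ω sits in parallel with the 70100 Ω load: 15920 Ω.
V_A = 34.6 × 15920/(560 + 15920) = 33.4 V.

V ≈ 33.4 V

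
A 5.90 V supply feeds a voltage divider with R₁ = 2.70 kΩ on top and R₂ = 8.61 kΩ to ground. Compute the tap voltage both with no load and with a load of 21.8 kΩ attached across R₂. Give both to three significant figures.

Open-circuit: V = 5.90 × 8.61/(2.70 + 8.61) = 4.49 V.
With the load, R₂ becomes R₂‖R_L = 6.172 kΩ, so V = 5.90 × 6.172/8.872 = 4.10 V.

Unloaded: 4.49 V; loaded: 4.10 V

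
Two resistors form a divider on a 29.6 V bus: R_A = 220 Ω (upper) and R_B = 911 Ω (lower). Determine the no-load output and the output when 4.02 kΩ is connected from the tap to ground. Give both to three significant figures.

Open-circuit: V = 29.6 × 911/(220 + 911) = 23.8 V.
With the load, R_B becomes R_B‖R_L = 742.7 Ω, so V = 29.6 × 742.7/962.7 = 22.8 V.

Unloaded: 23.8 V; loaded: 22.8 V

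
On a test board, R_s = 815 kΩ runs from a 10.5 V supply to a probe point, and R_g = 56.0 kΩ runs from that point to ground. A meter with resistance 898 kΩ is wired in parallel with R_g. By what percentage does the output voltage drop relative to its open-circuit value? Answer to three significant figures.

5.51 %

The divider's output (Thévenin) resistance is R_s‖R_g = 52.40 kΩ.
Fractional drop under load = R_th/(R_th + R_L) = 52.40 / (52.40 + 898) = 0.05513.
So the output falls by 5.51 %.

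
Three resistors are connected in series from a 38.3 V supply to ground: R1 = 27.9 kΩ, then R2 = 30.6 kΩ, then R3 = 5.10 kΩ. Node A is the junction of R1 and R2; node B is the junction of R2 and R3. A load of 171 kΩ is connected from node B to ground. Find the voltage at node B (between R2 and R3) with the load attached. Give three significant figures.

V ≈ 2.99 V

At node B, R3 is in parallel with the load: R3‖R_L = 4.952 kΩ.
Below node A the resistance is R2 + (R3‖R_L) = 35.55 kΩ, so V_A = 38.3 × 35.55/63.45 = 21.46 V.
Then V_B = V_A × (R3‖R_L)/(R2 + R3‖R_L) = 21.46 × 4.952/35.55 = 2.99 V.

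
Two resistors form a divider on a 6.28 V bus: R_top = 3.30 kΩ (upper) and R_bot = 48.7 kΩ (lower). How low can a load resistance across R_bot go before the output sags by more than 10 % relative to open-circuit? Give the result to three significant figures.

Output resistance R_th = R_top‖R_bot = (3.30 × 48.7)/52.00 = 3.091 kΩ.
The fractional drop is R_th/(R_th + R_L); requiring this ≤ 0.100 gives R_L ≥ R_th(1/0.100 − 1) = 3.091 × 9.000 = 27.8 kΩ.

R_L(min) ≈ 27.8 kΩ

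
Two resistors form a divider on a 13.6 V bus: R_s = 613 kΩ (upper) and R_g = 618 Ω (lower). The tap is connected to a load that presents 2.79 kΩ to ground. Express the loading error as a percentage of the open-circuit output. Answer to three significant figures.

Unloaded V = 13.6 × 618/613600 = 0.01370 V.
Loaded: R_g‖R_L = 505.9 Ω, giving V = 13.6 × 505.9/613500 = 0.01122 V.
Drop = (0.01370 − 0.01122) / 0.01370 = 18.1 %.

18.1 %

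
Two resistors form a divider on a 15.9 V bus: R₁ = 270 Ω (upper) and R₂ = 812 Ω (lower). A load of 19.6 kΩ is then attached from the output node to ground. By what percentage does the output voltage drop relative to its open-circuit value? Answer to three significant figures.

The divider's output (Thévenin) resistance is R₁‖R₂ = 202.6 Ω.
Fractional drop under load = R_th/(R_th + R_L) = 202.6 / (202.6 + 19600) = 0.01023.
So the output falls by 1.02 %.

1.02 %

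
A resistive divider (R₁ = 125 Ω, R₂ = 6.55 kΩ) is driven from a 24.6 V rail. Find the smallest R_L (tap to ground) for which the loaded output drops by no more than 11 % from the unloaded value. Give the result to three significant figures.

Output resistance R_th = R₁‖R₂ = (125 × 6550)/6675 = 122.7 Ω.
The fractional drop is R_th/(R_th + R_L); requiring this ≤ 0.110 gives R_L ≥ R_th(1/0.110 − 1) = 122.7 × 8.091 = 992 Ω.

R_L(min) ≈ 992 Ω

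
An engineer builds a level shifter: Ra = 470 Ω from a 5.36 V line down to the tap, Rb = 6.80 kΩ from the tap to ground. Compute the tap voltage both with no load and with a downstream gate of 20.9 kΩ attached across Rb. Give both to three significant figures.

Open-circuit: V = 5.36 × 6800/(470 + 6800) = 5.01 V.
With the load, Rb becomes Rb‖R_L = 5131 Ω, so V = 5.36 × 5131/5601 = 4.91 V.

Unloaded: 5.01 V; loaded: 4.91 V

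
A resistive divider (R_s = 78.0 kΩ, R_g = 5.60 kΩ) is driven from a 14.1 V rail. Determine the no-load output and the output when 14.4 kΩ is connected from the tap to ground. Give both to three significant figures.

Unloaded: 0.944 V; loaded: 0.693 V

Open-circuit: V = 14.1 × 5.60/(78.0 + 5.60) = 0.944 V.
With the load, R_g becomes R_g‖R_L = 4.032 kΩ, so V = 14.1 × 4.032/82.03 = 0.693 V.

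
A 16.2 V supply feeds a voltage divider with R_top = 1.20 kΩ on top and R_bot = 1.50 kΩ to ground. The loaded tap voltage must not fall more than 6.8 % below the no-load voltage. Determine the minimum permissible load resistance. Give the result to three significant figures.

Output resistance R_th = R_top‖R_bot = (1200 × 1500)/2700 = 666.7 Ω.
The fractional drop is R_th/(R_th + R_L); requiring this ≤ 0.0680 gives R_L ≥ R_th(1/0.0680 − 1) = 666.7 × 13.71 = 9.14 kΩ.

R_L(min) ≈ 9.14 kΩ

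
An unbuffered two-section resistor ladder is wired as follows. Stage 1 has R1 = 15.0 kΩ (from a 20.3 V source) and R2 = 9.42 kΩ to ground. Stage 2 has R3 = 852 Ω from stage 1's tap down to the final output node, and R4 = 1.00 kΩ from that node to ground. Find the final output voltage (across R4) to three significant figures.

Stage 2 presents R3+R4 = 1852 Ω as a load on stage 1's tap.
Stage 1's lower leg becomes R2‖(R3+R4) = 1548 Ω, so V_mid = 20.3 × 1548/16550 = 1.899 V.
Stage 2 is itself unloaded: V_out = V_mid × R4/(R3+R4) = 1.899 × 1000/1852 = 1.03 V.

V_out ≈ 1.03 V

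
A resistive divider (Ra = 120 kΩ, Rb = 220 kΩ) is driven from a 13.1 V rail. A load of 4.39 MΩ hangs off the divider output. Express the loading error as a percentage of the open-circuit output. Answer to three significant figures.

1.74 %

The divider's output (Thévenin) resistance is Ra‖Rb = 77.65 kΩ.
Fractional drop under load = R_th/(R_th + R_L) = 77.65 / (77.65 + 4390) = 0.01738.
So the output falls by 1.74 %.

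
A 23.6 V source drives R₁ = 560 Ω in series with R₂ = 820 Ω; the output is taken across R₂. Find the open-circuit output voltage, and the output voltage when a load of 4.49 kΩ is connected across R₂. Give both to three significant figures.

Open-circuit: V = 23.6 × 820/(560 + 820) = 14.0 V.
With the load, R₂ becomes R₂‖R_L = 693.4 Ω, so V = 23.6 × 693.4/1253 = 13.1 V.

Unloaded: 14.0 V; loaded: 13.1 V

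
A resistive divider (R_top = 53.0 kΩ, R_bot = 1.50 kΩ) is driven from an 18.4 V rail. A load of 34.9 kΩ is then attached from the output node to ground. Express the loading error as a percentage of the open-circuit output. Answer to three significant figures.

4.01 %

The divider's output (Thévenin) resistance is R_top‖R_bot = 1.459 kΩ.
Fractional drop under load = R_th/(R_th + R_L) = 1.459 / (1.459 + 34.9) = 0.04012.
So the output falls by 4.01 %.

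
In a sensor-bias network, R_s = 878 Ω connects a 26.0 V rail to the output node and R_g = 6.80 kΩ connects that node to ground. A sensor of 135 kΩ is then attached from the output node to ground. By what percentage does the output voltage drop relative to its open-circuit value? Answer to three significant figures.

0.573 %

The divider's output (Thévenin) resistance is R_s‖R_g = 777.6 Ω.
Fractional drop under load = R_th/(R_th + R_L) = 777.6 / (777.6 + 135000) = 0.005727.
So the output falls by 0.573 %.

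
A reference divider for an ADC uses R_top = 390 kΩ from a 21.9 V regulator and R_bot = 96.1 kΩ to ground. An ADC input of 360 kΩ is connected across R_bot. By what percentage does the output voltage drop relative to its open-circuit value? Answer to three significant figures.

17.6 %

The divider's output (Thévenin) resistance is R_top‖R_bot = 77.10 kΩ.
Fractional drop under load = R_th/(R_th + R_L) = 77.10 / (77.10 + 360) = 0.1764.
So the output falls by 17.6 %.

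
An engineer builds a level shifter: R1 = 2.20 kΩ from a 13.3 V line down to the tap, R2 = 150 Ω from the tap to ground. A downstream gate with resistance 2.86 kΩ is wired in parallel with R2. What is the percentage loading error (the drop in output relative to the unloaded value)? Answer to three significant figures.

The divider's output (Thévenin) resistance is R1‖R2 = 140.4 Ω.
Fractional drop under load = R_th/(R_th + R_L) = 140.4 / (140.4 + 2860) = 0.04680.
So the output falls by 4.68 %.

4.68 %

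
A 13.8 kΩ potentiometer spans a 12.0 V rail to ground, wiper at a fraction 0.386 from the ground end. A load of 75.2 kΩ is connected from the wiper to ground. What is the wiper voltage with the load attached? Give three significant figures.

The wiper splits the pot into (1−α)R = 8.473 kΩ above and αR = 5.327 kΩ below.
Lower section ‖ load = 4.974 kΩ.
V_wiper = 12.0 × 4.974/(8.473 + 4.974) = 4.44 V.

V ≈ 4.44 V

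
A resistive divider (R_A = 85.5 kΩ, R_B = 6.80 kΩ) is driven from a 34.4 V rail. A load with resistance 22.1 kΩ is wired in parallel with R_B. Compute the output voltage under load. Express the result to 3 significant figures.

V_out ≈ 1.97 V

The load sits in parallel with R_B: R_B‖R_L = (6.80 × 22.1) / (6.80 + 22.1) = 5.200 kΩ.
V_out = 34.4 × 5.200 / (85.5 + 5.200) = 34.4 × 5.200/90.70 = 1.97 V.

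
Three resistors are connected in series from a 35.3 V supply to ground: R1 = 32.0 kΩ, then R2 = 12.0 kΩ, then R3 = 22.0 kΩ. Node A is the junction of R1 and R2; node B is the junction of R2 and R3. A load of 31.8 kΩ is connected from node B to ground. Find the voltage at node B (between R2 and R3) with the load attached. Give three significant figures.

At node B, R3 is in parallel with the load: R3‖R_L = 13.00 kΩ.
Below node A the resistance is R2 + (R3‖R_L) = 25.00 kΩ, so V_A = 35.3 × 25.00/57.00 = 15.48 V.
Then V_B = V_A × (R3‖R_L)/(R2 + R3‖R_L) = 15.48 × 13.00/25.00 = 8.05 V.

V ≈ 8.05 V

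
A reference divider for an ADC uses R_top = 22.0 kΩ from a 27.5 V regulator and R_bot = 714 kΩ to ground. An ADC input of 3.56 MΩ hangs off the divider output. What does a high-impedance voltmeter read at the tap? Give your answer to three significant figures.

V_out ≈ 26.5 V

The load sits in parallel with R_bot: R_bot‖R_L = (714 × 3560) / (714 + 3560) = 594.7 kΩ.
V_out = 27.5 × 594.7 / (22.0 + 594.7) = 27.5 × 594.7/616.7 = 26.5 V.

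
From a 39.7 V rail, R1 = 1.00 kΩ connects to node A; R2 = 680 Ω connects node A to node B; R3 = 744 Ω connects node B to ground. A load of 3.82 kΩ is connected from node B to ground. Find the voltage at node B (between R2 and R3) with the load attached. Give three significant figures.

V ≈ 10.7 V

At node B, R3 is in parallel with the load: R3‖R_L = 622.7 Ω.
Below node A the resistance is R2 + (R3‖R_L) = 1303 Ω, so V_A = 39.7 × 1303/2303 = 22.46 V.
Then V_B = V_A × (R3‖R_L)/(R2 + R3‖R_L) = 22.46 × 622.7/1303 = 10.7 V.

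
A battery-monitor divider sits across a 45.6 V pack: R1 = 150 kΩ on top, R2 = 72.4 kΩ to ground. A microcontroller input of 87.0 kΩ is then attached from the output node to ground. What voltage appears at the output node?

V_out ≈ 9.51 V

The load sits in parallel with R2: R2‖R_L = (72.4 × 87.0) / (72.4 + 87.0) = 39.52 kΩ.
V_out = 45.6 × 39.52 / (150 + 39.52) = 45.6 × 39.52/189.5 = 9.51 V.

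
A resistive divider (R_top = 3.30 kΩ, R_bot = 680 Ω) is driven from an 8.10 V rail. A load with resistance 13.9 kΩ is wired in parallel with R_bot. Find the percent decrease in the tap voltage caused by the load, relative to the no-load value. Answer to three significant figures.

3.90 %

The divider's output (Thévenin) resistance is R_top‖R_bot = 563.8 Ω.
Fractional drop under load = R_th/(R_th + R_L) = 563.8 / (563.8 + 13900) = 0.03898.
So the output falls by 3.90 %.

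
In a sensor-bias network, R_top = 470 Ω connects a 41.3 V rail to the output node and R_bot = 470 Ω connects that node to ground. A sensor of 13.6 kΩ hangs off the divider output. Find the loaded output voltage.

The load sits in parallel with R_bot: R_bot‖R_L = (470 × 13600) / (470 + 13600) = 454.3 Ω.
V_out = 41.3 × 454.3 / (470 + 454.3) = 41.3 × 454.3/924.3 = 20.3 V.
(Unloaded it would have been 20.6 V.)

V_out ≈ 20.3 V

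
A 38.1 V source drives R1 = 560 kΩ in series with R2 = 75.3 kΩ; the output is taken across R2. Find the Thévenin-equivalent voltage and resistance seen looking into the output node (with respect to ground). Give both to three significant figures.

V_th = 4.52 V, R_th = 66.4 kΩ

V_th is the open-circuit tap voltage: 38.1 × 75.3/(560 + 75.3) = 4.52 V.
With the supply zeroed, R1 and R2 appear in parallel from the tap: R_th = R1‖R2 = (560 × 75.3)/635.3 = 66.4 kΩ.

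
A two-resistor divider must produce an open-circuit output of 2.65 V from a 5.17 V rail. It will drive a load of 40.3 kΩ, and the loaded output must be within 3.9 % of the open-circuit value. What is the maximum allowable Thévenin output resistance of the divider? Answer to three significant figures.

Loading drop = R_th/(R_th + R_L) ≤ 0.0390, so R_th ≤ R_L · ε/(1−ε) = 40.3 kΩ × 0.0390/0.9610 = 1.64 kΩ.
(Any R1, R2 with R2/(R1+R2) = 0.513 and R1‖R2 ≤ 1.64 kΩ will meet the spec.)

R_th ≤ 1.64 kΩ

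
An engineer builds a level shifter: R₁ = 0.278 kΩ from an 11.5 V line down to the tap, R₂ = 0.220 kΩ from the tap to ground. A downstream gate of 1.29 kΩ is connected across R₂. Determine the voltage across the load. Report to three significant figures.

The load sits in parallel with R₂: R₂‖R_L = (220 × 1290) / (220 + 1290) = 187.9 Ω.
V_out = 11.5 × 187.9 / (278 + 187.9) = 11.5 × 187.9/465.9 = 4.64 V.
(Unloaded it would have been 5.08 V.)

V_out ≈ 4.64 V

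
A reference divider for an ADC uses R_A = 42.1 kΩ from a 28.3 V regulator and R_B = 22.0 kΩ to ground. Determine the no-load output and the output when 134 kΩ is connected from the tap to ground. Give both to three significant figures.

Open-circuit: V = 28.3 × 22.0/(42.1 + 22.0) = 9.71 V.
With the load, R_B becomes R_B‖R_L = 18.90 kΩ, so V = 28.3 × 18.90/61.00 = 8.77 V.

Unloaded: 9.71 V; loaded: 8.77 V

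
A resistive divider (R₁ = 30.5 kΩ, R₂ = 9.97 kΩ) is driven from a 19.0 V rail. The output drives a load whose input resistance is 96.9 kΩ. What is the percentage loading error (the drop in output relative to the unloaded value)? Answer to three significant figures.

The divider's output (Thévenin) resistance is R₁‖R₂ = 7.514 kΩ.
Fractional drop under load = R_th/(R_th + R_L) = 7.514 / (7.514 + 96.9) = 0.07196.
So the output falls by 7.20 %.

7.20 %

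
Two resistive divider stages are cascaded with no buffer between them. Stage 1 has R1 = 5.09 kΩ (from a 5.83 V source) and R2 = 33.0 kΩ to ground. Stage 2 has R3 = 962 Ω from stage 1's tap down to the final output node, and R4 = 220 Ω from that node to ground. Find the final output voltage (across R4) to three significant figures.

Stage 2 presents R3+R4 = 1182 Ω as a load on stage 1's tap.
Stage 1's lower leg becomes R2‖(R3+R4) = 1141 Ω, so V_mid = 5.83 × 1141/6231 = 1.068 V.
Stage 2 is itself unloaded: V_out = V_mid × R4/(R3+R4) = 1.068 × 220/1182 = 0.199 V.

V_out ≈ 0.199 V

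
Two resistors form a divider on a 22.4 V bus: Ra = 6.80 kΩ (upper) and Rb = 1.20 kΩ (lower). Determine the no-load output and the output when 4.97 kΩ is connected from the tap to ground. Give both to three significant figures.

Unloaded: 3.36 V; loaded: 2.79 V

Open-circuit: V = 22.4 × 1.20/(6.80 + 1.20) = 3.36 V.
With the load, Rb becomes Rb‖R_L = 0.9666 kΩ, so V = 22.4 × 0.9666/7.767 = 2.79 V.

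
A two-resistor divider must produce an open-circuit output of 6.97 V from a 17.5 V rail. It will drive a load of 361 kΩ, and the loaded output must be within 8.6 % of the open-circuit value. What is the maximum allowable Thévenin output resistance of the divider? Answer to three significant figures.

Loading drop = R_th/(R_th + R_L) ≤ 0.0860, so R_th ≤ R_L · ε/(1−ε) = 361 kΩ × 0.0860/0.9140 = 34.0 kΩ.

R_th ≤ 34.0 kΩ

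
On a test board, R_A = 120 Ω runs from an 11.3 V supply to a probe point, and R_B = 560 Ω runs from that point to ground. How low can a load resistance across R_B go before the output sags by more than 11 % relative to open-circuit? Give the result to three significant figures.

Output resistance R_th = R_A‖R_B = (120 × 560)/680.0 = 98.82 Ω.
The fractional drop is R_th/(R_th + R_L); requiring this ≤ 0.110 gives R_L ≥ R_th(1/0.110 − 1) = 98.82 × 8.091 = 800 Ω.

R_L(min) ≈ 800 Ω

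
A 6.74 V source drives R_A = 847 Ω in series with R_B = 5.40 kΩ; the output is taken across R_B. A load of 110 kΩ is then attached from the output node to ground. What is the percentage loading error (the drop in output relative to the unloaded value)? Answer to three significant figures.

0.661 %

The divider's output (Thévenin) resistance is R_A‖R_B = 732.2 Ω.
Fractional drop under load = R_th/(R_th + R_L) = 732.2 / (732.2 + 110000) = 0.006612.
So the output falls by 0.661 %.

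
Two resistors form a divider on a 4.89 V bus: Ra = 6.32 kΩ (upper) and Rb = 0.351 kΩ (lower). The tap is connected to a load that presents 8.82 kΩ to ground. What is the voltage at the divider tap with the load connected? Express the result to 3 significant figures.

V_out ≈ 0.248 V

The load sits in parallel with Rb: Rb‖R_L = (351 × 8820) / (351 + 8820) = 337.6 Ω.
V_out = 4.89 × 337.6 / (6320 + 337.6) = 4.89 × 337.6/6658 = 0.248 V.
(Unloaded it would have been 0.257 V.)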